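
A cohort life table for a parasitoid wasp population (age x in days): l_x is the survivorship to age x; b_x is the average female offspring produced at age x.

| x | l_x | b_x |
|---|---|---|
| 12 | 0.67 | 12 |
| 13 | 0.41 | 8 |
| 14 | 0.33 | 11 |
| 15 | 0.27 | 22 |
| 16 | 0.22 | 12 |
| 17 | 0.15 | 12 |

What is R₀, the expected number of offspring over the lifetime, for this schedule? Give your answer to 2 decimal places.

25.33

R₀ = Σ l_x b_x:
  age 12: 0.67 × 12 = 8.0400
  age 13: 0.41 × 8 = 3.2800
  age 14: 0.33 × 11 = 3.6300
  age 15: 0.27 × 22 = 5.9400
  age 16: 0.22 × 12 = 2.6400
  age 17: 0.15 × 12 = 1.8000
R₀ = 8.0400 + 3.2800 + 3.6300 + 5.9400 + 2.6400 + 1.8000 = 25.3300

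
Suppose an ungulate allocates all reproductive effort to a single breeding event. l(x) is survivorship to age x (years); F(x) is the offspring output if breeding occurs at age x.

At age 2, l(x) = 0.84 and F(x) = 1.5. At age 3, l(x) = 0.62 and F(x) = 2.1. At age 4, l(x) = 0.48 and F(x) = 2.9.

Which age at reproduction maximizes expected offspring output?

Expected offspring if breeding at age x = l(x) × F(x):
  age 2: 0.84 × 1.5 = 1.260
  age 3: 0.62 × 2.1 = 1.302
  age 4: 0.48 × 2.9 = 1.392
Maximum at age 4 (1.392).

4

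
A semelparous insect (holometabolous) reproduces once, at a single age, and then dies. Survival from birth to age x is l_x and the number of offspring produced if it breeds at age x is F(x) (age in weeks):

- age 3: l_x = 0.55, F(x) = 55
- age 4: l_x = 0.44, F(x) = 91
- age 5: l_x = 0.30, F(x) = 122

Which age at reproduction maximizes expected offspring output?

Expected offspring if breeding at age x = l_x × F(x):
  age 3: 0.55 × 55 = 30.250
  age 4: 0.44 × 91 = 40.040
  age 5: 0.30 × 122 = 36.600
Maximum at age 4 (40.040).

4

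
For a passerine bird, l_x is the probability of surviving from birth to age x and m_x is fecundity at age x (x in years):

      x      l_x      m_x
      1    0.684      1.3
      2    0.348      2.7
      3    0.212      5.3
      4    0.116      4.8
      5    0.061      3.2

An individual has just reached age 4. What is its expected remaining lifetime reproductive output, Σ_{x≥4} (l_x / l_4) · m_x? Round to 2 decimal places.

l_4 = 0.116. Conditional survival from age 4 to x is l_x / l_4.
  x=4: (0.116/0.116) × 4.8 = 4.8000
  x=5: (0.061/0.116) × 3.2 = 1.6828
Sum = 4.8000 + 1.6828 = 6.4828

6.48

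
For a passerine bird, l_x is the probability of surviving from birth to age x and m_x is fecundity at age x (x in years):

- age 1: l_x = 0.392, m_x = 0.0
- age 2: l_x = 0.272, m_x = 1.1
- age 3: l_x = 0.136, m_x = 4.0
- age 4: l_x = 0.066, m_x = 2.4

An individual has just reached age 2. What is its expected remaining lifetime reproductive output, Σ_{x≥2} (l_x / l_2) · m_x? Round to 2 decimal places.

3.68

l_2 = 0.272. Conditional survival from age 2 to x is l_x / l_2.
  x=2: (0.272/0.272) × 1.1 = 1.1000
  x=3: (0.136/0.272) × 4.0 = 2.0000
  x=4: (0.066/0.272) × 2.4 = 0.5824
Sum = 1.1000 + 2.0000 + 0.5824 = 3.6824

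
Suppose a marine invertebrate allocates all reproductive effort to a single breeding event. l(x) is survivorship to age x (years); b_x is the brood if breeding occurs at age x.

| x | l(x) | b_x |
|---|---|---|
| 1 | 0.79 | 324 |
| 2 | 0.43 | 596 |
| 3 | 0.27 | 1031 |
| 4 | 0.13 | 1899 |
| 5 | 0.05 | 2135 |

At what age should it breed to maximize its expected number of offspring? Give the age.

3

Expected offspring if breeding at age x = l(x) × b_x:
  age 1: 0.79 × 324 = 255.960
  age 2: 0.43 × 596 = 256.280
  age 3: 0.27 × 1031 = 278.370
  age 4: 0.13 × 1899 = 246.870
  age 5: 0.05 × 2135 = 106.750
Maximum at age 3 (278.370).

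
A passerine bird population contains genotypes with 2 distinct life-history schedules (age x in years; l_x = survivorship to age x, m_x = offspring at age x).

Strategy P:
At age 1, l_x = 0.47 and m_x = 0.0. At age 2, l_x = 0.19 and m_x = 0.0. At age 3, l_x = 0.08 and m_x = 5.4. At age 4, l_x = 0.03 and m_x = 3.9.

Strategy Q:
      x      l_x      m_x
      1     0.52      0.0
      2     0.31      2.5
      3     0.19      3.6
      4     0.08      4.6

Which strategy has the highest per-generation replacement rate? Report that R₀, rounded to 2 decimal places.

Strategy P: R₀ = 0.47×0.0 + 0.19×0.0 + 0.08×5.4 + 0.03×3.9 = 0.5490
Strategy Q: R₀ = 0.52×0.0 + 0.31×2.5 + 0.19×3.6 + 0.08×4.6 = 1.8270
Highest R₀: strategy Q with 1.8270.

1.83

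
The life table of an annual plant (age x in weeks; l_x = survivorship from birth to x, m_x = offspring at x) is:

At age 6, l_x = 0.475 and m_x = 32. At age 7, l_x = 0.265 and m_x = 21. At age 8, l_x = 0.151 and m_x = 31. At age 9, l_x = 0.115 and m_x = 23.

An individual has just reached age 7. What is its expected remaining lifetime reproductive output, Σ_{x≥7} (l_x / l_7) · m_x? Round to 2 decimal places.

48.65

l_7 = 0.265. Conditional survival from age 7 to x is l_x / l_7.
  x=7: (0.265/0.265) × 21 = 21.0000
  x=8: (0.151/0.265) × 31 = 17.6642
  x=9: (0.115/0.265) × 23 = 9.9811
Sum = 21.0000 + 17.6642 + 9.9811 = 48.6453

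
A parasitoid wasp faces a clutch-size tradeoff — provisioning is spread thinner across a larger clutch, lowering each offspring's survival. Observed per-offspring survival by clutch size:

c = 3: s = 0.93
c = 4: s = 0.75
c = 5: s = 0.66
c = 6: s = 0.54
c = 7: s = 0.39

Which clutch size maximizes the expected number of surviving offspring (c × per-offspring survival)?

5

Expected surviving offspring = c × s(c):
  c=3: 3 × 0.93 = 2.790
  c=4: 4 × 0.75 = 3.000
  c=5: 5 × 0.66 = 3.300
  c=6: 6 × 0.54 = 3.240
  c=7: 7 × 0.39 = 2.730
Maximum at c = 5 (3.300 surviving offspring).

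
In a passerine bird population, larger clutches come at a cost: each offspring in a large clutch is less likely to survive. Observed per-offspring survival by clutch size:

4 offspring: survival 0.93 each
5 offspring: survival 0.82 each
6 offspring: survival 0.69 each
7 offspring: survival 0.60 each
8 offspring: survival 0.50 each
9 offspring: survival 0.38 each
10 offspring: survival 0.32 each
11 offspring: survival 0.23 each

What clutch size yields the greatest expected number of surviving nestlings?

7

Expected surviving nestlings = c × s(c):
  c=4: 4 × 0.93 = 3.720
  c=5: 5 × 0.82 = 4.100
  c=6: 6 × 0.69 = 4.140
  c=7: 7 × 0.60 = 4.200
  c=8: 8 × 0.50 = 4.000
  c=9: 9 × 0.38 = 3.420
  c=10: 10 × 0.32 = 3.200
  c=11: 11 × 0.23 = 2.530
Maximum at c = 7 (4.200 surviving nestlings).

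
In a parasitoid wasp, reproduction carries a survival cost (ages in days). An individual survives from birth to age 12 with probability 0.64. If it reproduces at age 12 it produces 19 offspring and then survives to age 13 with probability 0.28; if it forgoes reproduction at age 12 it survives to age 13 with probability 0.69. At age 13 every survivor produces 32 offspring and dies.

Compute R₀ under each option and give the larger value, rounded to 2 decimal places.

breed at age 12: R₀ = 0.64 × (19 + 0.28 × 32) = 0.64 × 27.9600 = 17.8944
delay to age 13: R₀ = 0.64 × (0.69 × 32) = 0.64 × 22.0800 = 14.1312
Higher: breed at age 12 (17.8944).

17.89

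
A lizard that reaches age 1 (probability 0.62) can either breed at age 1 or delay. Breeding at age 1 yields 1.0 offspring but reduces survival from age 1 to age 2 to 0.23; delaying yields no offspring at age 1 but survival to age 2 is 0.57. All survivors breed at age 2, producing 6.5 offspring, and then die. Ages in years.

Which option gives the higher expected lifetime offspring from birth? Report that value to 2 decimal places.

breed at age 1: R₀ = 0.62 × (1.0 + 0.23 × 6.5) = 0.62 × 2.4950 = 1.5469
delay to age 2: R₀ = 0.62 × (0.57 × 6.5) = 0.62 × 3.7050 = 2.2971
Higher: delay to age 2 (2.2971).

2.30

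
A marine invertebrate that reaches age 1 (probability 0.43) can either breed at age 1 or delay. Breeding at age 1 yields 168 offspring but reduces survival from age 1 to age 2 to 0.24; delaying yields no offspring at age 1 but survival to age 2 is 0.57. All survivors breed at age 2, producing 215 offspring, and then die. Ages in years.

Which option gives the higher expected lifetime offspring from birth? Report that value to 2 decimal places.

breed at age 1: R₀ = 0.43 × (168 + 0.24 × 215) = 0.43 × 219.6000 = 94.4280
delay to age 2: R₀ = 0.43 × (0.57 × 215) = 0.43 × 122.5500 = 52.6965
Higher: breed at age 1 (94.4280).

94.43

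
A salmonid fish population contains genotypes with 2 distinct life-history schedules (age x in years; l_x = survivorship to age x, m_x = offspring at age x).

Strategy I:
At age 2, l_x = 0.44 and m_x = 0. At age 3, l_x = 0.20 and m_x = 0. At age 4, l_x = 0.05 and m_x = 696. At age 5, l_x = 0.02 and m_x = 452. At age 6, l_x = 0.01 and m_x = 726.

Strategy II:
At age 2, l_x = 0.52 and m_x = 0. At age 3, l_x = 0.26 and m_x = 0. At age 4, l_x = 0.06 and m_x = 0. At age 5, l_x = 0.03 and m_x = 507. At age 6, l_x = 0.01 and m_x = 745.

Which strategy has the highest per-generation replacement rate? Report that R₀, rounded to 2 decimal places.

Strategy I: R₀ = 0.44×0 + 0.20×0 + 0.05×696 + 0.02×452 + 0.01×726 = 51.1000
Strategy II: R₀ = 0.52×0 + 0.26×0 + 0.06×0 + 0.03×507 + 0.01×745 = 22.6600
Highest R₀: strategy I with 51.1000.

51.10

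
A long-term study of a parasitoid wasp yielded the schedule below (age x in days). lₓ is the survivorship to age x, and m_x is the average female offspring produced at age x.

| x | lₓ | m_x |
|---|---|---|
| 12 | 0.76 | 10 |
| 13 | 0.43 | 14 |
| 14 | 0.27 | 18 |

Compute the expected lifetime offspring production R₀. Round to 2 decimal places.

R₀ = Σ lₓ m_x:
  age 12: 0.76 × 10 = 7.6000
  age 13: 0.43 × 14 = 6.0200
  age 14: 0.27 × 18 = 4.8600
R₀ = 7.6000 + 6.0200 + 4.8600 = 18.4800

18.48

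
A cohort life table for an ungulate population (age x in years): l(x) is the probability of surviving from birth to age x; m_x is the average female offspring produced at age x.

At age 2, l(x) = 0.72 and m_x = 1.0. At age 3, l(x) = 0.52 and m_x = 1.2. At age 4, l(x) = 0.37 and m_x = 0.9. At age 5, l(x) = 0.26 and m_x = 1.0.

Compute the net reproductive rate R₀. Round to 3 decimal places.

R₀ = Σ l(x) m_x:
  age 2: 0.72 × 1.0 = 0.7200
  age 3: 0.52 × 1.2 = 0.6240
  age 4: 0.37 × 0.9 = 0.3330
  age 5: 0.26 × 1.0 = 0.2600
R₀ = 0.7200 + 0.6240 + 0.3330 + 0.2600 = 1.9370

1.937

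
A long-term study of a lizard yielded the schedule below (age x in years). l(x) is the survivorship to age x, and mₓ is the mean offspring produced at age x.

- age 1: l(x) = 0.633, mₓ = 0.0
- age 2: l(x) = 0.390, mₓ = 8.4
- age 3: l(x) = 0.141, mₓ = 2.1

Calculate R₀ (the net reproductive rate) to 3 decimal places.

3.572

R₀ = Σ l(x) mₓ:
  age 1: 0.633 × 0.0 = 0.0000
  age 2: 0.390 × 8.4 = 3.2760
  age 3: 0.141 × 2.1 = 0.2961
R₀ = 0.0000 + 3.2760 + 0.2961 = 3.5721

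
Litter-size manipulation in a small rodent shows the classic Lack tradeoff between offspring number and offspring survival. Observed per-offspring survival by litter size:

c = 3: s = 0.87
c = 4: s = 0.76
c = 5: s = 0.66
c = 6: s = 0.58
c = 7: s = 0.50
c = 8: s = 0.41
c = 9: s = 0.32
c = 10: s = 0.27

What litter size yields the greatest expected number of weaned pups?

7

Expected weaned pups = c × s(c):
  c=3: 3 × 0.87 = 2.610
  c=4: 4 × 0.76 = 3.040
  c=5: 5 × 0.66 = 3.300
  c=6: 6 × 0.58 = 3.480
  c=7: 7 × 0.50 = 3.500
  c=8: 8 × 0.41 = 3.280
  c=9: 9 × 0.32 = 2.880
  c=10: 10 × 0.27 = 2.700
Maximum at c = 7 (3.500 weaned pups).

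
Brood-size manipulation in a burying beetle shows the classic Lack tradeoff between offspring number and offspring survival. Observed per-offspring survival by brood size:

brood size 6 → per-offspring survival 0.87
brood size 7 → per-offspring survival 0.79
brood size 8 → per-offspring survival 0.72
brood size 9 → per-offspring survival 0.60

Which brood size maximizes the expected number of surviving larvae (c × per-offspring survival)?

8

Expected surviving larvae = c × s(c):
  c=6: 6 × 0.87 = 5.220
  c=7: 7 × 0.79 = 5.530
  c=8: 8 × 0.72 = 5.760
  c=9: 9 × 0.60 = 5.400
Maximum at c = 8 (5.760 surviving larvae).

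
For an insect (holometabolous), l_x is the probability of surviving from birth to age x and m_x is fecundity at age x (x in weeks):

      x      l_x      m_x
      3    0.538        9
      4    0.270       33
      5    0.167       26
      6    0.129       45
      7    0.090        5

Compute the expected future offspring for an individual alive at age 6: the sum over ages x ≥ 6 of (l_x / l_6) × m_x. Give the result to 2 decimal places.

l_6 = 0.129. Conditional survival from age 6 to x is l_x / l_6.
  x=6: (0.129/0.129) × 45 = 45.0000
  x=7: (0.090/0.129) × 5 = 3.4884
Sum = 45.0000 + 3.4884 = 48.4884

48.49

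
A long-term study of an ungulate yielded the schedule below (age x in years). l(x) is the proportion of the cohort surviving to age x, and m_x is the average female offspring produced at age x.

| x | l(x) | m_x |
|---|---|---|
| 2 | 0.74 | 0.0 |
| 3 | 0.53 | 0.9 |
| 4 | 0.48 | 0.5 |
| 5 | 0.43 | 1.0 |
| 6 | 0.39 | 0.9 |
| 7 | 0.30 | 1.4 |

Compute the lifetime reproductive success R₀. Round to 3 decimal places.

R₀ = Σ l(x) m_x:
  age 2: 0.74 × 0.0 = 0.0000
  age 3: 0.53 × 0.9 = 0.4770
  age 4: 0.48 × 0.5 = 0.2400
  age 5: 0.43 × 1.0 = 0.4300
  age 6: 0.39 × 0.9 = 0.3510
  age 7: 0.30 × 1.4 = 0.4200
R₀ = 0.0000 + 0.4770 + 0.2400 + 0.4300 + 0.3510 + 0.4200 = 1.9180

1.918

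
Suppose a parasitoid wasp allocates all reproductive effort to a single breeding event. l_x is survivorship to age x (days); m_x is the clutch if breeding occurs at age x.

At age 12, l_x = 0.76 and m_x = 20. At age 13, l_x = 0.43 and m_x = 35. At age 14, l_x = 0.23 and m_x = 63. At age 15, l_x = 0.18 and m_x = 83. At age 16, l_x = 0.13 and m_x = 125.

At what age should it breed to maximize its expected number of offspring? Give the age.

Expected offspring if breeding at age x = l_x × m_x:
  age 12: 0.76 × 20 = 15.200
  age 13: 0.43 × 35 = 15.050
  age 14: 0.23 × 63 = 14.490
  age 15: 0.18 × 83 = 14.940
  age 16: 0.13 × 125 = 16.250
Maximum at age 16 (16.250).

16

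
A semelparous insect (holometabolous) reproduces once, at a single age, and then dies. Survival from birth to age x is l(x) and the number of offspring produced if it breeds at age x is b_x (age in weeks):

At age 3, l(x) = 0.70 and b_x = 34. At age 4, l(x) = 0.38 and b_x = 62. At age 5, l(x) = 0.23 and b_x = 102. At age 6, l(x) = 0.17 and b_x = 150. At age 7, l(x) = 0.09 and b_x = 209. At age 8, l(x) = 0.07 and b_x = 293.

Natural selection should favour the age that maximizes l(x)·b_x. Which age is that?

Expected offspring if breeding at age x = l(x) × b_x:
  age 3: 0.70 × 34 = 23.800
  age 4: 0.38 × 62 = 23.560
  age 5: 0.23 × 102 = 23.460
  age 6: 0.17 × 150 = 25.500
  age 7: 0.09 × 209 = 18.810
  age 8: 0.07 × 293 = 20.510
Maximum at age 6 (25.500).

6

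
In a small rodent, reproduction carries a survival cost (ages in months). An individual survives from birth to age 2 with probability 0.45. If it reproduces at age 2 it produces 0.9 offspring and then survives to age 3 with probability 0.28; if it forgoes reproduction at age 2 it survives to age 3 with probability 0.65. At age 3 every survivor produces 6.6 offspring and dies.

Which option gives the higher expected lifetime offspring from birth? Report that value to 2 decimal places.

1.93

breed at age 2: R₀ = 0.45 × (0.9 + 0.28 × 6.6) = 0.45 × 2.7480 = 1.2366
delay to age 3: R₀ = 0.45 × (0.65 × 6.6) = 0.45 × 4.2900 = 1.9305
Higher: delay to age 3 (1.9305).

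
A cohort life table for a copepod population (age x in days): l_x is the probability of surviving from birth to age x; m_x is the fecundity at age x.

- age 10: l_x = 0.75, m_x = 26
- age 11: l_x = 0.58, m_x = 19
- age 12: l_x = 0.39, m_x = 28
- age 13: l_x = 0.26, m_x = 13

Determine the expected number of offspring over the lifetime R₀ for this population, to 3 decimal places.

R₀ = Σ l_x m_x:
  age 10: 0.75 × 26 = 19.5000
  age 11: 0.58 × 19 = 11.0200
  age 12: 0.39 × 28 = 10.9200
  age 13: 0.26 × 13 = 3.3800
R₀ = 19.5000 + 11.0200 + 10.9200 + 3.3800 = 44.8200

44.820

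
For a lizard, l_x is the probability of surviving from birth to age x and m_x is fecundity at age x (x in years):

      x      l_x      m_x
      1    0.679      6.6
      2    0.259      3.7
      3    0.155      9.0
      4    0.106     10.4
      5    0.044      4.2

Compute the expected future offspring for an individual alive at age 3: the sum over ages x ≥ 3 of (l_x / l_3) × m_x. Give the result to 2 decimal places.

l_3 = 0.155. Conditional survival from age 3 to x is l_x / l_3.
  x=3: (0.155/0.155) × 9.0 = 9.0000
  x=4: (0.106/0.155) × 10.4 = 7.1123
  x=5: (0.044/0.155) × 4.2 = 1.1923
Sum = 9.0000 + 7.1123 + 1.1923 = 17.3045

17.30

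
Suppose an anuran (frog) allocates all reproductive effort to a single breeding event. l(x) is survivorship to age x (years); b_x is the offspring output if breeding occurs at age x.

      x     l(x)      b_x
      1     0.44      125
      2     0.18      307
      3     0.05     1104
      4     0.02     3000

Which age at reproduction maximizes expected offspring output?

4

Expected offspring if breeding at age x = l(x) × b_x:
  age 1: 0.44 × 125 = 55.000
  age 2: 0.18 × 307 = 55.260
  age 3: 0.05 × 1104 = 55.200
  age 4: 0.02 × 3000 = 60.000
Maximum at age 4 (60.000).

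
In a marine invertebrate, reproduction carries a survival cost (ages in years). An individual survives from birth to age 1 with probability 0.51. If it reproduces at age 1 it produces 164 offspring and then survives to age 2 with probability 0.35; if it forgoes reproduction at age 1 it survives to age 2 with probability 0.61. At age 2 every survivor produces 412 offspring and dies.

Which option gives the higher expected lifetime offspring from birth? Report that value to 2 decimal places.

breed at age 1: R₀ = 0.51 × (164 + 0.35 × 412) = 0.51 × 308.2000 = 157.1820
delay to age 2: R₀ = 0.51 × (0.61 × 412) = 0.51 × 251.3200 = 128.1732
Higher: breed at age 1 (157.1820).

157.18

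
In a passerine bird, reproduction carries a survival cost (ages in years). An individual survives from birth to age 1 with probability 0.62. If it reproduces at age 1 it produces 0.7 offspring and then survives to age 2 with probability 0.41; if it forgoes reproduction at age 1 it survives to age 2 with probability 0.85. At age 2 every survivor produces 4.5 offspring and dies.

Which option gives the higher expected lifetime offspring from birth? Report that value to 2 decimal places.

breed at age 1: R₀ = 0.62 × (0.7 + 0.41 × 4.5) = 0.62 × 2.5450 = 1.5779
delay to age 2: R₀ = 0.62 × (0.85 × 4.5) = 0.62 × 3.8250 = 2.3715
Higher: delay to age 2 (2.3715).

2.37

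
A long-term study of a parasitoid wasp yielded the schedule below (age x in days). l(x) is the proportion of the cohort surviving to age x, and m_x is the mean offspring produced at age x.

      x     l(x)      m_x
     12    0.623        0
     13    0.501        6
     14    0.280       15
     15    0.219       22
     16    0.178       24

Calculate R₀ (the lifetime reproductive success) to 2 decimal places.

R₀ = Σ l(x) m_x:
  age 12: 0.623 × 0 = 0.0000
  age 13: 0.501 × 6 = 3.0060
  age 14: 0.280 × 15 = 4.2000
  age 15: 0.219 × 22 = 4.8180
  age 16: 0.178 × 24 = 4.2720
R₀ = 0.0000 + 3.0060 + 4.2000 + 4.8180 + 4.2720 = 16.2960

16.30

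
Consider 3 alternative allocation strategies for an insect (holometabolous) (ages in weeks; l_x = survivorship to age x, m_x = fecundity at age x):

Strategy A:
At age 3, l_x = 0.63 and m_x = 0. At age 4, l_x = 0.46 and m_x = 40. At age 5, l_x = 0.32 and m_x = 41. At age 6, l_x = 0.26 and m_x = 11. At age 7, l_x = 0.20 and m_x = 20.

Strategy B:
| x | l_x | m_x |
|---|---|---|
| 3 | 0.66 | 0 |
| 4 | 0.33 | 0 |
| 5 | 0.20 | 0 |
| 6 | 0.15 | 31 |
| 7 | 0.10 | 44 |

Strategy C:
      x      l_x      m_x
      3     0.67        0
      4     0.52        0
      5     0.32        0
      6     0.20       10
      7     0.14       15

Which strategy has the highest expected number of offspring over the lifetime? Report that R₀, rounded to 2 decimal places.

Strategy A: R₀ = 0.63×0 + 0.46×40 + 0.32×41 + 0.26×11 + 0.20×20 = 38.3800
Strategy B: R₀ = 0.66×0 + 0.33×0 + 0.20×0 + 0.15×31 + 0.10×44 = 9.0500
Strategy C: R₀ = 0.67×0 + 0.52×0 + 0.32×0 + 0.20×10 + 0.14×15 = 4.1000
Highest R₀: strategy A with 38.3800.

38.38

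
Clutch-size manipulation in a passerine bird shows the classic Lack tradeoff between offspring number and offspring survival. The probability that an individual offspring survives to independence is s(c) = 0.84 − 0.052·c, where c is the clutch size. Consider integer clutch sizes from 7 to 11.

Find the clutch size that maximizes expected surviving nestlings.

8

Expected surviving nestlings = c × s(c):
  c=7: 7 × 0.476 = 3.332
  c=8: 8 × 0.424 = 3.392
  c=9: 9 × 0.372 = 3.348
  c=10: 10 × 0.320 = 3.200
  c=11: 11 × 0.268 = 2.948
Maximum at c = 8 (3.392 surviving nestlings).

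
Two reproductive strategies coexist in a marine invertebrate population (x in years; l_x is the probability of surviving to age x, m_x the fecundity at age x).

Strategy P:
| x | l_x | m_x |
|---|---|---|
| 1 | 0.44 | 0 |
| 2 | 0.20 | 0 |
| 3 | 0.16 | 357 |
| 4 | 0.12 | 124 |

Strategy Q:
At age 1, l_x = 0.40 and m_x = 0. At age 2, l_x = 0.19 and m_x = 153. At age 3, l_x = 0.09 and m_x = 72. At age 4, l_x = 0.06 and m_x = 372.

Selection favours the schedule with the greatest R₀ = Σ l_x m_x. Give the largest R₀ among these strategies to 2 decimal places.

Strategy P: R₀ = 0.44×0 + 0.20×0 + 0.16×357 + 0.12×124 = 72.0000
Strategy Q: R₀ = 0.40×0 + 0.19×153 + 0.09×72 + 0.06×372 = 57.8700
Highest R₀: strategy P with 72.0000.

72.00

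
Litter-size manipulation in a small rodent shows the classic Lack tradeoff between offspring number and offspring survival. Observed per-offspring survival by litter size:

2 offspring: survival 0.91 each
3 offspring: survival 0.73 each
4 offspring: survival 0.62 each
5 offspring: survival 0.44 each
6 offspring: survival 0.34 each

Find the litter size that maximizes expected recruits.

Expected recruits = c × s(c):
  c=2: 2 × 0.91 = 1.820
  c=3: 3 × 0.73 = 2.190
  c=4: 4 × 0.62 = 2.480
  c=5: 5 × 0.44 = 2.200
  c=6: 6 × 0.34 = 2.040
Maximum at c = 4 (2.480 recruits).

4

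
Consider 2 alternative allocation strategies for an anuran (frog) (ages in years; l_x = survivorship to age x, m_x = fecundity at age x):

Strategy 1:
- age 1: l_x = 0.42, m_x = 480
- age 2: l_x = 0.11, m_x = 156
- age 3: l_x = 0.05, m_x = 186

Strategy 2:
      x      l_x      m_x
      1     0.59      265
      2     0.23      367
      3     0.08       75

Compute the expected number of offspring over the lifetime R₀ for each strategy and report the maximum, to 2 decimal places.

Strategy 1: R₀ = 0.42×480 + 0.11×156 + 0.05×186 = 228.0600
Strategy 2: R₀ = 0.59×265 + 0.23×367 + 0.08×75 = 246.7600
Highest R₀: strategy 2 with 246.7600.

246.76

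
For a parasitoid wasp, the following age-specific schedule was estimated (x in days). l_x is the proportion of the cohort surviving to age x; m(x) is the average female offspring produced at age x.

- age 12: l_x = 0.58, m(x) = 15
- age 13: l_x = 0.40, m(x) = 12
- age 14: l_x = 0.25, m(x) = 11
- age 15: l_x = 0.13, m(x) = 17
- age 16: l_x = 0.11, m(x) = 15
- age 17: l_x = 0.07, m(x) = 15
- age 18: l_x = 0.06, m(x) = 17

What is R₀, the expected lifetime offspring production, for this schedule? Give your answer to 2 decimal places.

R₀ = Σ l_x m(x):
  age 12: 0.58 × 15 = 8.7000
  age 13: 0.40 × 12 = 4.8000
  age 14: 0.25 × 11 = 2.7500
  age 15: 0.13 × 17 = 2.2100
  age 16: 0.11 × 15 = 1.6500
  age 17: 0.07 × 15 = 1.0500
  age 18: 0.06 × 17 = 1.0200
R₀ = 8.7000 + 4.8000 + 2.7500 + 2.2100 + 1.6500 + 1.0500 + 1.0200 = 22.1800

22.18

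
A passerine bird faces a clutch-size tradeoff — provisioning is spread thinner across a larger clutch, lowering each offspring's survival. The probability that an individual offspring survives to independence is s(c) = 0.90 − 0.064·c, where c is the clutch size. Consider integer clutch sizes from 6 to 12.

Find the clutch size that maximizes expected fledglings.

7

Expected fledglings = c × s(c):
  c=6: 6 × 0.516 = 3.096
  c=7: 7 × 0.452 = 3.164
  c=8: 8 × 0.388 = 3.104
  c=9: 9 × 0.324 = 2.916
  c=10: 10 × 0.260 = 2.600
  c=11: 11 × 0.196 = 2.156
  c=12: 12 × 0.132 = 1.584
Maximum at c = 7 (3.164 fledglings).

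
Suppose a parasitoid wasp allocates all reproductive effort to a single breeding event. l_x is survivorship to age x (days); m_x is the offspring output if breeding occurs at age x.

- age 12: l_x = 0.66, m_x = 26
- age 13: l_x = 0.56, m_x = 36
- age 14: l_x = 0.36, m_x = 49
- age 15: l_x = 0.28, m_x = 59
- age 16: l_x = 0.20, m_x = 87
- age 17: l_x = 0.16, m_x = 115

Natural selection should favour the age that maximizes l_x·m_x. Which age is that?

13

Expected offspring if breeding at age x = l_x × m_x:
  age 12: 0.66 × 26 = 17.160
  age 13: 0.56 × 36 = 20.160
  age 14: 0.36 × 49 = 17.640
  age 15: 0.28 × 59 = 16.520
  age 16: 0.20 × 87 = 17.400
  age 17: 0.16 × 115 = 18.400
Maximum at age 13 (20.160).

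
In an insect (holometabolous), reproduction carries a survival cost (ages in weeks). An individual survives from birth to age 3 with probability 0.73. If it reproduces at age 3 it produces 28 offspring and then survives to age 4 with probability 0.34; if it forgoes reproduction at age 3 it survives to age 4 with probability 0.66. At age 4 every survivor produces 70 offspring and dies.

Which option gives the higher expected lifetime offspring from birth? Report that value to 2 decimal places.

37.81

breed at age 3: R₀ = 0.73 × (28 + 0.34 × 70) = 0.73 × 51.8000 = 37.8140
delay to age 4: R₀ = 0.73 × (0.66 × 70) = 0.73 × 46.2000 = 33.7260
Higher: breed at age 3 (37.8140).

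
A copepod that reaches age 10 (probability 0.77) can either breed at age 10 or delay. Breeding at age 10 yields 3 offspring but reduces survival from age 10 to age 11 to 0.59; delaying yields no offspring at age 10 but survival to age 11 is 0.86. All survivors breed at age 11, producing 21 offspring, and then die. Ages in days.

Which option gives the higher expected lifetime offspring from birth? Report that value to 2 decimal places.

breed at age 10: R₀ = 0.77 × (3 + 0.59 × 21) = 0.77 × 15.3900 = 11.8503
delay to age 11: R₀ = 0.77 × (0.86 × 21) = 0.77 × 18.0600 = 13.9062
Higher: delay to age 11 (13.9062).

13.91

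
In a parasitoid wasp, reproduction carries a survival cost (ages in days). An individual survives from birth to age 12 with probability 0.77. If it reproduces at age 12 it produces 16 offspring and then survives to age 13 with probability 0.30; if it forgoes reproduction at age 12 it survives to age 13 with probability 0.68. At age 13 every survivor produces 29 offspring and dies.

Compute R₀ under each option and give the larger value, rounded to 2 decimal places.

19.02

breed at age 12: R₀ = 0.77 × (16 + 0.30 × 29) = 0.77 × 24.7000 = 19.0190
delay to age 13: R₀ = 0.77 × (0.68 × 29) = 0.77 × 19.7200 = 15.1844
Higher: breed at age 12 (19.0190).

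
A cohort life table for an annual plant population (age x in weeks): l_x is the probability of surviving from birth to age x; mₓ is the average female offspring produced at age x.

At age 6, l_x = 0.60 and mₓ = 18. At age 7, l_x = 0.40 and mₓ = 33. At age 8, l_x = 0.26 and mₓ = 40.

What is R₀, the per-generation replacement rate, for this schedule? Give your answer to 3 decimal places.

R₀ = Σ l_x mₓ:
  age 6: 0.60 × 18 = 10.8000
  age 7: 0.40 × 33 = 13.2000
  age 8: 0.26 × 40 = 10.4000
R₀ = 10.8000 + 13.2000 + 10.4000 = 34.4000

34.400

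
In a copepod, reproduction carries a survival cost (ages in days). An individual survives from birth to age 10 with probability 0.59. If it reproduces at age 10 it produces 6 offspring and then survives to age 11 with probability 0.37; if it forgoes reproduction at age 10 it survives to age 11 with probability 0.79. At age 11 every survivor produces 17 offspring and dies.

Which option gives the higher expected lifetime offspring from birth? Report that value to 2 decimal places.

7.92

breed at age 10: R₀ = 0.59 × (6 + 0.37 × 17) = 0.59 × 12.2900 = 7.2511
delay to age 11: R₀ = 0.59 × (0.79 × 17) = 0.59 × 13.4300 = 7.9237
Higher: delay to age 11 (7.9237).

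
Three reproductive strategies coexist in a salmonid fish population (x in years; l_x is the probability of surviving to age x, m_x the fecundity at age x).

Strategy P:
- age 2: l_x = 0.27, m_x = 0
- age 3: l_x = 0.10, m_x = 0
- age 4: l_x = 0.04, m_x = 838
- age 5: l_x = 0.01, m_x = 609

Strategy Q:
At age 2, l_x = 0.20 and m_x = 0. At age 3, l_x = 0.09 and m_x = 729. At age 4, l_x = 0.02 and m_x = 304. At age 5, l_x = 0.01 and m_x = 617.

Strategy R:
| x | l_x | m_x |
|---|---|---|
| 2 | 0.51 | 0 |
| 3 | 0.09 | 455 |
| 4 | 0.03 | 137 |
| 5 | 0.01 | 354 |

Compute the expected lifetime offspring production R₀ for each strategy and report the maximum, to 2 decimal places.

77.86

Strategy P: R₀ = 0.27×0 + 0.10×0 + 0.04×838 + 0.01×609 = 39.6100
Strategy Q: R₀ = 0.20×0 + 0.09×729 + 0.02×304 + 0.01×617 = 77.8600
Strategy R: R₀ = 0.51×0 + 0.09×455 + 0.03×137 + 0.01×354 = 48.6000
Highest R₀: strategy Q with 77.8600.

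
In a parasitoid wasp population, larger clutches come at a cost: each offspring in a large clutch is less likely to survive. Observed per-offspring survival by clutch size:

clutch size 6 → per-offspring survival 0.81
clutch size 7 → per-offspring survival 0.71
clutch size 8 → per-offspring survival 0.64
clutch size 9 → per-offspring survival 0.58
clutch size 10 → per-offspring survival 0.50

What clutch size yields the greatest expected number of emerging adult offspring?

9

Expected emerging adult offspring = c × s(c):
  c=6: 6 × 0.81 = 4.860
  c=7: 7 × 0.71 = 4.970
  c=8: 8 × 0.64 = 5.120
  c=9: 9 × 0.58 = 5.220
  c=10: 10 × 0.50 = 5.000
Maximum at c = 9 (5.220 emerging adult offspring).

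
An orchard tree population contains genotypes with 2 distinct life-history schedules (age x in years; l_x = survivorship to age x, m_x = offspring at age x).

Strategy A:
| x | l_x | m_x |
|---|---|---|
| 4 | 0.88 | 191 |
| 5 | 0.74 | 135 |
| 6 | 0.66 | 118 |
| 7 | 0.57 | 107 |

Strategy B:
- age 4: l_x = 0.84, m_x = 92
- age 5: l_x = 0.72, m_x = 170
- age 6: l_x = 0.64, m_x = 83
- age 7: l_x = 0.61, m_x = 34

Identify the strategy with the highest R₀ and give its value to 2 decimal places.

Strategy A: R₀ = 0.88×191 + 0.74×135 + 0.66×118 + 0.57×107 = 406.8500
Strategy B: R₀ = 0.84×92 + 0.72×170 + 0.64×83 + 0.61×34 = 273.5400
Highest R₀: strategy A with 406.8500.

406.85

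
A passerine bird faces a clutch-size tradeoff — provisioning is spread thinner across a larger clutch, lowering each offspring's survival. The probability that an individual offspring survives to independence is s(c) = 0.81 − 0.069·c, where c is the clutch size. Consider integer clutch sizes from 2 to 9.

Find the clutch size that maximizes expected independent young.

Expected independent young = c × s(c):
  c=2: 2 × 0.672 = 1.344
  c=3: 3 × 0.603 = 1.809
  c=4: 4 × 0.534 = 2.136
  c=5: 5 × 0.465 = 2.325
  c=6: 6 × 0.396 = 2.376
  c=7: 7 × 0.327 = 2.289
  c=8: 8 × 0.258 = 2.064
  c=9: 9 × 0.189 = 1.701
Maximum at c = 6 (2.376 independent young).

6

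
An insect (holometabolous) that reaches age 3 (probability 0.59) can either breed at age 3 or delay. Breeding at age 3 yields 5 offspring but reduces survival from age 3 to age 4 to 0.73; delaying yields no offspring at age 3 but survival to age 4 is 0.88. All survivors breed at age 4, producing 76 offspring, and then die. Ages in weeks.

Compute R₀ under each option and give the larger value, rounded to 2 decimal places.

39.46

breed at age 3: R₀ = 0.59 × (5 + 0.73 × 76) = 0.59 × 60.4800 = 35.6832
delay to age 4: R₀ = 0.59 × (0.88 × 76) = 0.59 × 66.8800 = 39.4592
Higher: delay to age 4 (39.4592).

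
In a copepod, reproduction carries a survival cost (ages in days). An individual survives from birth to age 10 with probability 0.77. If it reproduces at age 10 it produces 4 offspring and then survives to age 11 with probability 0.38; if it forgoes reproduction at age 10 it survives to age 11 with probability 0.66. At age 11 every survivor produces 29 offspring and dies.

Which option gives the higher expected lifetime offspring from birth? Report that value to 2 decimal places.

14.74

breed at age 10: R₀ = 0.77 × (4 + 0.38 × 29) = 0.77 × 15.0200 = 11.5654
delay to age 11: R₀ = 0.77 × (0.66 × 29) = 0.77 × 19.1400 = 14.7378
Higher: delay to age 11 (14.7378).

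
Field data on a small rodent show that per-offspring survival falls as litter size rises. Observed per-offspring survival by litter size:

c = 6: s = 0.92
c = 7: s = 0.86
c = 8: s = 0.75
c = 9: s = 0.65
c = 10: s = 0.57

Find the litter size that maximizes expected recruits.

Expected recruits = c × s(c):
  c=6: 6 × 0.92 = 5.520
  c=7: 7 × 0.86 = 6.020
  c=8: 8 × 0.75 = 6.000
  c=9: 9 × 0.65 = 5.850
  c=10: 10 × 0.57 = 5.700
Maximum at c = 7 (6.020 recruits).

7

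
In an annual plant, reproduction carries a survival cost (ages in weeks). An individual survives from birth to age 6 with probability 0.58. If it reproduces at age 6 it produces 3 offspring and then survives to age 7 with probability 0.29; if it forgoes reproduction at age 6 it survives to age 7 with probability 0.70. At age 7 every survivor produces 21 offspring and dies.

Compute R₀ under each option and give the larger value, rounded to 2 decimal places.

breed at age 6: R₀ = 0.58 × (3 + 0.29 × 21) = 0.58 × 9.0900 = 5.2722
delay to age 7: R₀ = 0.58 × (0.70 × 21) = 0.58 × 14.7000 = 8.5260
Higher: delay to age 7 (8.5260).

8.53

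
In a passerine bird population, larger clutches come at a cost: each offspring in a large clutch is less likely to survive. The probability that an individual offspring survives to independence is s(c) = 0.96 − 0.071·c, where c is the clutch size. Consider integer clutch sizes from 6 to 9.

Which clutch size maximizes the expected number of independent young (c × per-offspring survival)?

Expected independent young = c × s(c):
  c=6: 6 × 0.534 = 3.204
  c=7: 7 × 0.463 = 3.241
  c=8: 8 × 0.392 = 3.136
  c=9: 9 × 0.321 = 2.889
Maximum at c = 7 (3.241 independent young).

7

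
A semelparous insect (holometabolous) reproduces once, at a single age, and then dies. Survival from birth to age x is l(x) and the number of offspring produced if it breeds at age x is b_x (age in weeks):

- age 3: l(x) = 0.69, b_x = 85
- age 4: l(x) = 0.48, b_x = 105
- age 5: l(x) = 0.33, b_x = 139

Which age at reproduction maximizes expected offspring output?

Expected offspring if breeding at age x = l(x) × b_x:
  age 3: 0.69 × 85 = 58.650
  age 4: 0.48 × 105 = 50.400
  age 5: 0.33 × 139 = 45.870
Maximum at age 3 (58.650).

3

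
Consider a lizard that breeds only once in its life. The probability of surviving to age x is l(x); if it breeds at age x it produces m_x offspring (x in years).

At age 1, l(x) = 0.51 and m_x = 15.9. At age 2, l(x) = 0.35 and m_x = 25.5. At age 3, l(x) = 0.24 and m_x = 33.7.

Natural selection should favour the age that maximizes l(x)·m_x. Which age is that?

Expected offspring if breeding at age x = l(x) × m_x:
  age 1: 0.51 × 15.9 = 8.109
  age 2: 0.35 × 25.5 = 8.925
  age 3: 0.24 × 33.7 = 8.088
Maximum at age 2 (8.925).

2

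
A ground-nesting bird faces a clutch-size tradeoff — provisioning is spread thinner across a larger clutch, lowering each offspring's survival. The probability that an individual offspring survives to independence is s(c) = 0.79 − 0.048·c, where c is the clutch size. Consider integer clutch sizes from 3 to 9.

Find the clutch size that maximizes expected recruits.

Expected recruits = c × s(c):
  c=3: 3 × 0.646 = 1.938
  c=4: 4 × 0.598 = 2.392
  c=5: 5 × 0.550 = 2.750
  c=6: 6 × 0.502 = 3.012
  c=7: 7 × 0.454 = 3.178
  c=8: 8 × 0.406 = 3.248
  c=9: 9 × 0.358 = 3.222
Maximum at c = 8 (3.248 recruits).

8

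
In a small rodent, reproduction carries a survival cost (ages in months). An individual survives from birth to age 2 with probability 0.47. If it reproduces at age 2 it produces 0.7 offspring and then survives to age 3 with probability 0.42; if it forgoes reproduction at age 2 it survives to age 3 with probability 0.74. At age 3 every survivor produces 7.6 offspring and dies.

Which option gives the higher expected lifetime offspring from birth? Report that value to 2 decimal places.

breed at age 2: R₀ = 0.47 × (0.7 + 0.42 × 7.6) = 0.47 × 3.8920 = 1.8292
delay to age 3: R₀ = 0.47 × (0.74 × 7.6) = 0.47 × 5.6240 = 2.6433
Higher: delay to age 3 (2.6433).

2.64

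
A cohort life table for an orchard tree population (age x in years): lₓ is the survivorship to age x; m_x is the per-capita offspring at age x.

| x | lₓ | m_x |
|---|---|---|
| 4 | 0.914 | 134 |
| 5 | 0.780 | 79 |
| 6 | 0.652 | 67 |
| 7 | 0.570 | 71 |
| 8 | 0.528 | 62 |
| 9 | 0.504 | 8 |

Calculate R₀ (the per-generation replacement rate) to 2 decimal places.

305.02

R₀ = Σ lₓ m_x:
  age 4: 0.914 × 134 = 122.4760
  age 5: 0.780 × 79 = 61.6200
  age 6: 0.652 × 67 = 43.6840
  age 7: 0.570 × 71 = 40.4700
  age 8: 0.528 × 62 = 32.7360
  age 9: 0.504 × 8 = 4.0320
R₀ = 122.4760 + 61.6200 + 43.6840 + 40.4700 + 32.7360 + 4.0320 = 305.0180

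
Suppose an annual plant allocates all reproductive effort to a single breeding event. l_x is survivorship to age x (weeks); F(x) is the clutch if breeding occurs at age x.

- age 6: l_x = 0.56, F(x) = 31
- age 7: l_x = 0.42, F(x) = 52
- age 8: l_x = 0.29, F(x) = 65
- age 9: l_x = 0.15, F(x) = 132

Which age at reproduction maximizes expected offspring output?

Expected offspring if breeding at age x = l_x × F(x):
  age 6: 0.56 × 31 = 17.360
  age 7: 0.42 × 52 = 21.840
  age 8: 0.29 × 65 = 18.850
  age 9: 0.15 × 132 = 19.800
Maximum at age 7 (21.840).

7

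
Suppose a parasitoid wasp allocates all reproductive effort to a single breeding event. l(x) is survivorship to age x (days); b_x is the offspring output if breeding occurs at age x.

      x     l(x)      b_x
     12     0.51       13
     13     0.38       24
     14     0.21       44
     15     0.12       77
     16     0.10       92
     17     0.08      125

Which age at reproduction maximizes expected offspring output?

Expected offspring if breeding at age x = l(x) × b_x:
  age 12: 0.51 × 13 = 6.630
  age 13: 0.38 × 24 = 9.120
  age 14: 0.21 × 44 = 9.240
  age 15: 0.12 × 77 = 9.240
  age 16: 0.10 × 92 = 9.200
  age 17: 0.08 × 125 = 10.000
Maximum at age 17 (10.000).

17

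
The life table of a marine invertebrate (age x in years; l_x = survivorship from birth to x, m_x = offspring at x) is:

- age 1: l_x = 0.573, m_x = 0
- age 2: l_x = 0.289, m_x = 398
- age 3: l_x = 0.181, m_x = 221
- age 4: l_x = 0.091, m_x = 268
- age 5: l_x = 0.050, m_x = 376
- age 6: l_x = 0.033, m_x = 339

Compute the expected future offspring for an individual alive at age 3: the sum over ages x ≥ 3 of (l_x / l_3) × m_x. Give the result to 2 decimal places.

l_3 = 0.181. Conditional survival from age 3 to x is l_x / l_3.
  x=3: (0.181/0.181) × 221 = 221.0000
  x=4: (0.091/0.181) × 268 = 134.7403
  x=5: (0.050/0.181) × 376 = 103.8674
  x=6: (0.033/0.181) × 339 = 61.8066
Sum = 221.0000 + 134.7403 + 103.8674 + 61.8066 = 521.4144

521.41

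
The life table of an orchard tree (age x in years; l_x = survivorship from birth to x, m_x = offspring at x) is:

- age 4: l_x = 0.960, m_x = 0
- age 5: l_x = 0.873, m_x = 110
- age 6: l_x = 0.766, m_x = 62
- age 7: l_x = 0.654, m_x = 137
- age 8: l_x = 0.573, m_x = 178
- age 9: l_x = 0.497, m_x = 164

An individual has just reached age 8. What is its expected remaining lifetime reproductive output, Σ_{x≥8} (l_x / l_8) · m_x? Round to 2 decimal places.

l_8 = 0.573. Conditional survival from age 8 to x is l_x / l_8.
  x=8: (0.573/0.573) × 178 = 178.0000
  x=9: (0.497/0.573) × 164 = 142.2478
Sum = 178.0000 + 142.2478 = 320.2478

320.25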